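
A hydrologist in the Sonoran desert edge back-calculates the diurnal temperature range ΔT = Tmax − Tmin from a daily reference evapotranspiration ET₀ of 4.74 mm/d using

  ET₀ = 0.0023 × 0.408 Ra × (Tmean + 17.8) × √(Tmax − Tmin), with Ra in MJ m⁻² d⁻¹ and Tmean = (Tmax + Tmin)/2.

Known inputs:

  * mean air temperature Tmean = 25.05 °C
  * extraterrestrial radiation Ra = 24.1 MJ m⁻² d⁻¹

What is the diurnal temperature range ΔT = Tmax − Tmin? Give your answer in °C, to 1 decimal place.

23.9 °C

√ΔT = ET₀ / [0.0023 × 0.408 × Ra × (Tmean+17.8)] = 4.74 / (0.0023 × 9.8328 × 42.85) = 4.8913
ΔT = 4.8913² = 23.925 °C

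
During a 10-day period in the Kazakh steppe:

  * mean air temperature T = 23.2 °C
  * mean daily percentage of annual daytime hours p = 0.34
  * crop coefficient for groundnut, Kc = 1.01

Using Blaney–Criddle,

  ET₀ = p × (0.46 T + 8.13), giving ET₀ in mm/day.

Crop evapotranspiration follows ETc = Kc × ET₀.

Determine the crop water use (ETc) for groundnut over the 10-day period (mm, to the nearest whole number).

ET₀ = 0.34 × (0.46 × 23.2 + 8.13) = 0.34 × 18.802 = 6.3927 mm/d
ETc = Kc × ET₀ = 1.01 × 6.3927 = 6.4566 mm/d
Over 10 days: 6.4566 × 10 = 64.566 mm

65 mm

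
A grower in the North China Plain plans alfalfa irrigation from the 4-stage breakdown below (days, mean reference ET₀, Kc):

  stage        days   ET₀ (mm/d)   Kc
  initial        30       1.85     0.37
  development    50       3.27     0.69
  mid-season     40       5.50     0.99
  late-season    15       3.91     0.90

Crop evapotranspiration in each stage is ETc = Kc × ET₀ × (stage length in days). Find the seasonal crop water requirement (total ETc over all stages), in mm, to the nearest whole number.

initial: 0.37 × 1.85 × 30 = 20.54 mm
development: 0.69 × 3.27 × 50 = 112.82 mm
mid-season: 0.99 × 5.50 × 40 = 217.80 mm
late-season: 0.90 × 3.91 × 15 = 52.79 mm
Seasonal total = 403.95 mm

404 mm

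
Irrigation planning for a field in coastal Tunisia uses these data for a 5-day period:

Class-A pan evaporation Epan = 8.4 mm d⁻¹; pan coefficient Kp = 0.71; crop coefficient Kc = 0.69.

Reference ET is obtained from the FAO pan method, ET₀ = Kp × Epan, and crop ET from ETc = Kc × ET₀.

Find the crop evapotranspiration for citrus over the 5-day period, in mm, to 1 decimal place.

20.6 mm

ET₀ = 0.71 × 8.4 = 5.9640 mm/d
ETc = Kc × ET₀ = 0.69 × 5.9640 = 4.1152 mm/d
Over 5 days: 4.1152 × 5 = 20.576 mm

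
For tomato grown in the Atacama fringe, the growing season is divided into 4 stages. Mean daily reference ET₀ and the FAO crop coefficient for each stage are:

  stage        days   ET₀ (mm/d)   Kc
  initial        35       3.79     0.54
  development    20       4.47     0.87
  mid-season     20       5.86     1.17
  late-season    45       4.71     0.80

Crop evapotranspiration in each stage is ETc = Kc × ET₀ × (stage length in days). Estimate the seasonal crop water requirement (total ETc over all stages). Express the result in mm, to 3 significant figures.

456 mm

initial: 0.54 × 3.79 × 35 = 71.63 mm
development: 0.87 × 4.47 × 20 = 77.78 mm
mid-season: 1.17 × 5.86 × 20 = 137.12 mm
late-season: 0.80 × 4.71 × 45 = 169.56 mm
Seasonal total = 456.09 mm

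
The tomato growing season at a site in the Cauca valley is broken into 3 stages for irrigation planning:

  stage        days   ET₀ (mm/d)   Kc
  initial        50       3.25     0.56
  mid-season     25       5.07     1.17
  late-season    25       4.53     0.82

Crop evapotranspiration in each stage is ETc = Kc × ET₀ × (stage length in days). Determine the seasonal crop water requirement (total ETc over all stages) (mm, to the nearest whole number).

332 mm

initial: 0.56 × 3.25 × 50 = 91.00 mm
mid-season: 1.17 × 5.07 × 25 = 148.30 mm
late-season: 0.82 × 4.53 × 25 = 92.87 mm
Seasonal total = 332.17 mm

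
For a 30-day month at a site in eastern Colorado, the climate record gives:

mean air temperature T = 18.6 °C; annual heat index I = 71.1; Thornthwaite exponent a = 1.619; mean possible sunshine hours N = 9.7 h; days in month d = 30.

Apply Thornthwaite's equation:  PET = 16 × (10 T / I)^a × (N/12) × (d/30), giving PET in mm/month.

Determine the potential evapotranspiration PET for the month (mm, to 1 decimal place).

61.4 mm

10T/I = 10 × 18.6 / 71.1 = 2.6160
(10T/I)^a = 2.6160^1.619 = 4.7441
Uncorrected PET = 16 × 4.7441 = 75.906 mm
Correction = (N/12)(d/30) = (9.7/12)(30/30) = 0.8083
PET = 75.906 × 0.8083 = 61.355 mm/month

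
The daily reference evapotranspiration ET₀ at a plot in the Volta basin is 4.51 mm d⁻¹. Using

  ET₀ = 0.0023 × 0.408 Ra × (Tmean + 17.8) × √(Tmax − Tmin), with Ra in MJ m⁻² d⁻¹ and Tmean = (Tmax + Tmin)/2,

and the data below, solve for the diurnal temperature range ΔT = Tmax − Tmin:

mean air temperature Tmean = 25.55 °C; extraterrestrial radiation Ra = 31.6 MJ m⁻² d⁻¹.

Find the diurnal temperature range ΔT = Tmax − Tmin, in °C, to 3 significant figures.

√ΔT = ET₀ / [0.0023 × 0.408 × Ra × (Tmean+17.8)] = 4.51 / (0.0023 × 12.8928 × 43.35) = 3.5084
ΔT = 3.5084² = 12.309 °C

12.3 °C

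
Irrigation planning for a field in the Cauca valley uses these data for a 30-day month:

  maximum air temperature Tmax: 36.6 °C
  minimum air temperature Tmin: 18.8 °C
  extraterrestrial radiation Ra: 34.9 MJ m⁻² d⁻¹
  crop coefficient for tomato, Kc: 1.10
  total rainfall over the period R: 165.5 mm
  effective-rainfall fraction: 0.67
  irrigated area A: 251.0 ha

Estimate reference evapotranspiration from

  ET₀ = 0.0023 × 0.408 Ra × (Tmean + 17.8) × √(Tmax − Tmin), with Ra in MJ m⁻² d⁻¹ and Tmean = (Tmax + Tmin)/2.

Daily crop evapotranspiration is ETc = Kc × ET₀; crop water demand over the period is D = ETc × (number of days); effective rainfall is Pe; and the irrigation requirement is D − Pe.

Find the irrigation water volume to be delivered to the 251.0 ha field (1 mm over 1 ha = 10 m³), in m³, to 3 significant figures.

242000 m³

Tmean = (36.6 + 18.8)/2 = 27.70 °C
0.408 Ra = 0.408 × 34.9 = 14.2392 mm/d equivalent
ET₀ = 0.0023 × 14.2392 × (27.70 + 17.8) × √17.8 = 0.0023 × 14.2392 × 45.50 × 4.2190 = 6.2869 mm/d
ETc = Kc × ET₀ = 1.10 × 6.2869 = 6.9156 mm/d
Crop demand D = ETc × 30 d = 6.9156 × 30 = 207.468 mm
Pe = 0.67 × 165.5 = 110.885 mm
D − Pe = 207.468 − 110.885 = 96.583 mm
Volume = 96.583 mm × 251.0 ha × 10 = 242423.3 m³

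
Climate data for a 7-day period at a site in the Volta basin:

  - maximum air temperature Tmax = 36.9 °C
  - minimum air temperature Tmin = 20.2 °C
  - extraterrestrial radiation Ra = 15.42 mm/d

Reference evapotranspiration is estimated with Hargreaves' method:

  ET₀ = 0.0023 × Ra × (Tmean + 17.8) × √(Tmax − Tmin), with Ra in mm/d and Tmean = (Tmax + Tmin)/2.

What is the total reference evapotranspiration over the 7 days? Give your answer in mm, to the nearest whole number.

Tmean = (36.9 + 20.2)/2 = 28.55 °C
ET₀ = 0.0023 × 15.42 × (28.55 + 17.8) × √16.7 = 0.0023 × 15.42 × 46.35 × 4.0866 = 6.7178 mm/d
Over 7 days: 6.7178 × 7 = 47.025 mm

47 mm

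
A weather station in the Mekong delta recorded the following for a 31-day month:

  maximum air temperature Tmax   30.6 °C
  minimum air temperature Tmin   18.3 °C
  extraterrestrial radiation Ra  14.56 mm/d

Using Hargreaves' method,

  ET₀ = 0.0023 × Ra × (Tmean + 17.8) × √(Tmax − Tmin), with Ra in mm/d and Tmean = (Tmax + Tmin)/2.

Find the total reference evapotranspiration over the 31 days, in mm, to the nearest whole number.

154 mm

Tmean = (30.6 + 18.3)/2 = 24.45 °C
ET₀ = 0.0023 × 14.56 × (24.45 + 17.8) × √12.3 = 0.0023 × 14.56 × 42.25 × 3.5071 = 4.9621 mm/d
Over 31 days: 4.9621 × 31 = 153.825 mm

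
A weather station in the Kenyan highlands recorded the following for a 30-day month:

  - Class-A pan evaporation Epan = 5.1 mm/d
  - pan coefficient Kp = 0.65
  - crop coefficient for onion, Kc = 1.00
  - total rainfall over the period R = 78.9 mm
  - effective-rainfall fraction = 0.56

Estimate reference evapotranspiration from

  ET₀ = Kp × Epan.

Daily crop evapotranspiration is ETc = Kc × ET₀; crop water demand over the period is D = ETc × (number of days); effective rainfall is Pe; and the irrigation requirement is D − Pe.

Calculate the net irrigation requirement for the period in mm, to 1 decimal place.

ET₀ = 0.65 × 5.1 = 3.3150 mm/d
ETc = Kc × ET₀ = 1.00 × 3.3150 = 3.3150 mm/d
Crop demand D = ETc × 30 d = 3.3150 × 30 = 99.450 mm
Pe = 0.56 × 78.9 = 44.184 mm
D − Pe = 99.450 − 44.184 = 55.266 mm

55.3 mm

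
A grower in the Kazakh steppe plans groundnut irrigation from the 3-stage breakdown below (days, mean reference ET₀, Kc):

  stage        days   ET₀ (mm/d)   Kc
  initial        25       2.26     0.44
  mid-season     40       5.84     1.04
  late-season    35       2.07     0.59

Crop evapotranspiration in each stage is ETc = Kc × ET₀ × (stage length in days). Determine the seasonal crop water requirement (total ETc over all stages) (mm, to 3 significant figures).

initial: 0.44 × 2.26 × 25 = 24.86 mm
mid-season: 1.04 × 5.84 × 40 = 242.94 mm
late-season: 0.59 × 2.07 × 35 = 42.75 mm
Seasonal total = 310.55 mm

311 mm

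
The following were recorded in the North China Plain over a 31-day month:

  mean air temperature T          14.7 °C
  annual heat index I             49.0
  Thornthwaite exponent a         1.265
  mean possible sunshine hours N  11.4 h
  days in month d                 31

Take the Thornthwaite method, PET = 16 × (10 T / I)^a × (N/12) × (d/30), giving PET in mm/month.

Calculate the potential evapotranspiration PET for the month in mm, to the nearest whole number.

10T/I = 10 × 14.7 / 49.0 = 3.0000
(10T/I)^a = 3.0000^1.265 = 4.0138
Uncorrected PET = 16 × 4.0138 = 64.221 mm
Correction = (N/12)(d/30) = (11.4/12)(31/30) = 0.9817
PET = 64.221 × 0.9817 = 63.046 mm/month

63 mm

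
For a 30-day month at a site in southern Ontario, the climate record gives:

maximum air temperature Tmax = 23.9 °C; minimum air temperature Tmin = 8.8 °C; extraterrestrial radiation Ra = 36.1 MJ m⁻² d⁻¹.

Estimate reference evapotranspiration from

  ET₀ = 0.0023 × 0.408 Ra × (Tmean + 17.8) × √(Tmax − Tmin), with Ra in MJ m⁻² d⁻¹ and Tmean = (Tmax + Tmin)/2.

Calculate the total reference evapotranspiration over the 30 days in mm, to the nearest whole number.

Tmean = (23.9 + 8.8)/2 = 16.35 °C
0.408 Ra = 0.408 × 36.1 = 14.7288 mm/d equivalent
ET₀ = 0.0023 × 14.7288 × (16.35 + 17.8) × √15.1 = 0.0023 × 14.7288 × 34.15 × 3.8859 = 4.4955 mm/d
Over 30 days: 4.4955 × 30 = 134.865 mm

135 mm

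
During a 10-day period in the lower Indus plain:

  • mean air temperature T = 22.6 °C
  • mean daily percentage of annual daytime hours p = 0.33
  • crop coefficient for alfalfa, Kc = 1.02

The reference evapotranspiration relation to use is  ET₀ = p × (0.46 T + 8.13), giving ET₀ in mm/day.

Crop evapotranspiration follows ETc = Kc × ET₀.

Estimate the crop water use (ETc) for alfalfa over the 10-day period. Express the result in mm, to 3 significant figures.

ET₀ = 0.33 × (0.46 × 22.6 + 8.13) = 0.33 × 18.526 = 6.1136 mm/d
ETc = Kc × ET₀ = 1.02 × 6.1136 = 6.2359 mm/d
Over 10 days: 6.2359 × 10 = 62.359 mm

62.4 mm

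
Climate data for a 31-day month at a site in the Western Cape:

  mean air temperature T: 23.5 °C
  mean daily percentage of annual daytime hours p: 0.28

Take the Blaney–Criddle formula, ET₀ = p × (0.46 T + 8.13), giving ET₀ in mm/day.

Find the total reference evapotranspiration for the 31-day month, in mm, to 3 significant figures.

ET₀ = 0.28 × (0.46 × 23.5 + 8.13) = 0.28 × 18.940 = 5.3032 mm/d
Monthly total = 5.3032 × 31 = 164.399 mm

164 mm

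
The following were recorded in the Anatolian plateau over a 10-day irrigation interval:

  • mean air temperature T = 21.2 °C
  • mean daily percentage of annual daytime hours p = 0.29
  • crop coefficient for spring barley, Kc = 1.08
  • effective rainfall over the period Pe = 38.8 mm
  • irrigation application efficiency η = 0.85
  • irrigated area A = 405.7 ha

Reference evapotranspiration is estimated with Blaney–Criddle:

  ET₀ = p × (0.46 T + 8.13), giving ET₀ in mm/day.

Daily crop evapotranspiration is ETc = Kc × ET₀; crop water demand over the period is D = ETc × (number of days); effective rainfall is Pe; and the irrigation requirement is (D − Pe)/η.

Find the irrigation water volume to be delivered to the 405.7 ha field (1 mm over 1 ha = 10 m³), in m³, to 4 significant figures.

82130 m³

ET₀ = 0.29 × (0.46 × 21.2 + 8.13) = 0.29 × 17.882 = 5.1858 mm/d
ETc = Kc × ET₀ = 1.08 × 5.1858 = 5.6007 mm/d
Crop demand D = ETc × 10 d = 5.6007 × 10 = 56.007 mm
D − Pe = 56.007 − 38.8 = 17.207 mm
Gross irrigation = 17.207 / 0.85 = 20.244 mm
Volume = 20.244 mm × 405.7 ha × 10 = 82129.9 m³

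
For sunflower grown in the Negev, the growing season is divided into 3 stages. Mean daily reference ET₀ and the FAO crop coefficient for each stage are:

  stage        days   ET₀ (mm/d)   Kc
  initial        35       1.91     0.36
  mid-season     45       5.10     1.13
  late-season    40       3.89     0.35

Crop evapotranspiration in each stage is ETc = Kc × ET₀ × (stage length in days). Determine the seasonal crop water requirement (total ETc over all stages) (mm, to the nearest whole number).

initial: 0.36 × 1.91 × 35 = 24.07 mm
mid-season: 1.13 × 5.10 × 45 = 259.34 mm
late-season: 0.35 × 3.89 × 40 = 54.46 mm
Seasonal total = 337.87 mm

338 mm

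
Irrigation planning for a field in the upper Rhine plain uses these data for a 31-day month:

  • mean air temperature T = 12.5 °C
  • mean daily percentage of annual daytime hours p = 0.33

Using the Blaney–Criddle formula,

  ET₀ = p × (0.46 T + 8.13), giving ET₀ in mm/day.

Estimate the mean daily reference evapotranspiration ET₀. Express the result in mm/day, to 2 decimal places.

ET₀ = 0.33 × (0.46 × 12.5 + 8.13) = 0.33 × 13.880 = 4.5804 mm/d

4.58 mm/day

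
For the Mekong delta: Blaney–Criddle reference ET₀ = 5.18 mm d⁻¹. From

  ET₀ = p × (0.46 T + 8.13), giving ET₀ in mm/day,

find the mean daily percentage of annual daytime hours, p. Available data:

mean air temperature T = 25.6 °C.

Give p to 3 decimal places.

p = ET₀ / (0.46 T + 8.13) = 5.18 / (0.46 × 25.6 + 8.13) = 5.18 / 19.906 = 0.2602

0.260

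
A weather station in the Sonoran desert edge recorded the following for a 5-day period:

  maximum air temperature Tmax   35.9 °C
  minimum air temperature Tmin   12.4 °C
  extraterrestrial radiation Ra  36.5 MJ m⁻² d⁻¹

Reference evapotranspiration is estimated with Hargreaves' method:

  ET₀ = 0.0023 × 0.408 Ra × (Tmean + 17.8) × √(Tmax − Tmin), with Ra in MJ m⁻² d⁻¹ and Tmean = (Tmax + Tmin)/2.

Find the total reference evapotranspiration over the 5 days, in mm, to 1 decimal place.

34.8 mm

Tmean = (35.9 + 12.4)/2 = 24.15 °C
0.408 Ra = 0.408 × 36.5 = 14.8920 mm/d equivalent
ET₀ = 0.0023 × 14.8920 × (24.15 + 17.8) × √23.5 = 0.0023 × 14.8920 × 41.95 × 4.8477 = 6.9654 mm/d
Over 5 days: 6.9654 × 5 = 34.827 mm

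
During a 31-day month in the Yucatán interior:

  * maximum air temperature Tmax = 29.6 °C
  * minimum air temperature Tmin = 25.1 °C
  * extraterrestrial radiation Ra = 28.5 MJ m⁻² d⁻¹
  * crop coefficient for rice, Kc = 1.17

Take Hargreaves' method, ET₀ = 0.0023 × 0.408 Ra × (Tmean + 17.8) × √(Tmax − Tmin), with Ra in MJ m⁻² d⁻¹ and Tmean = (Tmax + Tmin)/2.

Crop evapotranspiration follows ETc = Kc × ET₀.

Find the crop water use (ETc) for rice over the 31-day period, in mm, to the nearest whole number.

Tmean = (29.6 + 25.1)/2 = 27.35 °C
0.408 Ra = 0.408 × 28.5 = 11.6280 mm/d equivalent
ET₀ = 0.0023 × 11.6280 × (27.35 + 17.8) × √4.5 = 0.0023 × 11.6280 × 45.15 × 2.1213 = 2.5615 mm/d
ETc = Kc × ET₀ = 1.17 × 2.5615 = 2.9970 mm/d
Over 31 days: 2.9970 × 31 = 92.907 mm

93 mm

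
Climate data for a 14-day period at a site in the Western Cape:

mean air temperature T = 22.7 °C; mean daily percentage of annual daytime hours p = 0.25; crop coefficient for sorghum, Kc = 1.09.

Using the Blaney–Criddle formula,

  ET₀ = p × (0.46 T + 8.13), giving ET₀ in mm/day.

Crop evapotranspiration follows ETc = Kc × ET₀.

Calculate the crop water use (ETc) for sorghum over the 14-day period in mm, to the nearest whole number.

ET₀ = 0.25 × (0.46 × 22.7 + 8.13) = 0.25 × 18.572 = 4.6430 mm/d
ETc = Kc × ET₀ = 1.09 × 4.6430 = 5.0609 mm/d
Over 14 days: 5.0609 × 14 = 70.853 mm

71 mm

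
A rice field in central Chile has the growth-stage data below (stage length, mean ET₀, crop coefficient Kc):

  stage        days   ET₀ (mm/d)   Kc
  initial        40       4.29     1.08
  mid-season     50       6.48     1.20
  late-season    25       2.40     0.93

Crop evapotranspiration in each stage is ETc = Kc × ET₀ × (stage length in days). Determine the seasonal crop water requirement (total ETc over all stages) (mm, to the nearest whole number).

initial: 1.08 × 4.29 × 40 = 185.33 mm
mid-season: 1.20 × 6.48 × 50 = 388.80 mm
late-season: 0.93 × 2.40 × 25 = 55.80 mm
Seasonal total = 629.93 mm

630 mm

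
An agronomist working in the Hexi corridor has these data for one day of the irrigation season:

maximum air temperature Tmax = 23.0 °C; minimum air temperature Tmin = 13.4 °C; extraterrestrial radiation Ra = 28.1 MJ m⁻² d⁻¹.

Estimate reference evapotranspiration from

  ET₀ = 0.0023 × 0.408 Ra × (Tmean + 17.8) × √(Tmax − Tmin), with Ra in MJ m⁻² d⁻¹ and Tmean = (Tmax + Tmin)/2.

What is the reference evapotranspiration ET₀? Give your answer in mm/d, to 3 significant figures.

2.94 mm/d

Tmean = (23.0 + 13.4)/2 = 18.20 °C
0.408 Ra = 0.408 × 28.1 = 11.4648 mm/d equivalent
ET₀ = 0.0023 × 11.4648 × (18.20 + 17.8) × √9.6 = 0.0023 × 11.4648 × 36.00 × 3.0984 = 2.9413 mm/d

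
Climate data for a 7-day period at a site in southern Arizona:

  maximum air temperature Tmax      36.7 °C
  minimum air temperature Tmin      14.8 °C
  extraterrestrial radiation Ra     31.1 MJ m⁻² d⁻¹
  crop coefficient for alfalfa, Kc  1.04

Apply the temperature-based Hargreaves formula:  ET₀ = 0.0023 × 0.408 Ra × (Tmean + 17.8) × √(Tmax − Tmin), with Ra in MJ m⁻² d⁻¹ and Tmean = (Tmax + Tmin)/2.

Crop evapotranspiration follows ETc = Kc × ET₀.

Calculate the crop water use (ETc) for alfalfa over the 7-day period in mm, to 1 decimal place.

Tmean = (36.7 + 14.8)/2 = 25.75 °C
0.408 Ra = 0.408 × 31.1 = 12.6888 mm/d equivalent
ET₀ = 0.0023 × 12.6888 × (25.75 + 17.8) × √21.9 = 0.0023 × 12.6888 × 43.55 × 4.6797 = 5.9478 mm/d
ETc = Kc × ET₀ = 1.04 × 5.9478 = 6.1857 mm/d
Over 7 days: 6.1857 × 7 = 43.300 mm

43.3 mm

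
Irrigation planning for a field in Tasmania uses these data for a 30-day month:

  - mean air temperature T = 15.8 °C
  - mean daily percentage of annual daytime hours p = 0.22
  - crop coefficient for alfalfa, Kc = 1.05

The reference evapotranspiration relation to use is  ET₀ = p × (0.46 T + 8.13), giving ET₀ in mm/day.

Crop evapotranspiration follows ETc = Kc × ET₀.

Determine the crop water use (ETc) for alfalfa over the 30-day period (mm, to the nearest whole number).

ET₀ = 0.22 × (0.46 × 15.8 + 8.13) = 0.22 × 15.398 = 3.3876 mm/d
ETc = Kc × ET₀ = 1.05 × 3.3876 = 3.5570 mm/d
Over 30 days: 3.5570 × 30 = 106.710 mm

107 mm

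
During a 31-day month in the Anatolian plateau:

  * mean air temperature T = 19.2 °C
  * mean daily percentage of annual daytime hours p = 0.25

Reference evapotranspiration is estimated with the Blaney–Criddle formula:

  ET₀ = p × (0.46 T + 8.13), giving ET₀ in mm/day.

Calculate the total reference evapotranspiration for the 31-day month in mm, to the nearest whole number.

ET₀ = 0.25 × (0.46 × 19.2 + 8.13) = 0.25 × 16.962 = 4.2405 mm/d
Monthly total = 4.2405 × 31 = 131.456 mm

131 mm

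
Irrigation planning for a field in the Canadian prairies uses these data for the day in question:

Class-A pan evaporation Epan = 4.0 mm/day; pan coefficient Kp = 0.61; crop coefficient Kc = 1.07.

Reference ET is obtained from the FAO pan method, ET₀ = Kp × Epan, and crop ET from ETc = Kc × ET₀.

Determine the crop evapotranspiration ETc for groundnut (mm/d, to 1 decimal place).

ET₀ = 0.61 × 4.0 = 2.4400 mm/d
ETc = Kc × ET₀ = 1.07 × 2.4400 = 2.6108 mm/d

2.6 mm/d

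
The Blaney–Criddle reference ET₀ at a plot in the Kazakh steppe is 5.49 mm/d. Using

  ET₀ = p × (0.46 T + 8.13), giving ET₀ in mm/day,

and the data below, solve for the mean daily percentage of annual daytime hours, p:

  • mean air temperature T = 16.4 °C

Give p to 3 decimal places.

0.350

p = ET₀ / (0.46 T + 8.13) = 5.49 / (0.46 × 16.4 + 8.13) = 5.49 / 15.674 = 0.3503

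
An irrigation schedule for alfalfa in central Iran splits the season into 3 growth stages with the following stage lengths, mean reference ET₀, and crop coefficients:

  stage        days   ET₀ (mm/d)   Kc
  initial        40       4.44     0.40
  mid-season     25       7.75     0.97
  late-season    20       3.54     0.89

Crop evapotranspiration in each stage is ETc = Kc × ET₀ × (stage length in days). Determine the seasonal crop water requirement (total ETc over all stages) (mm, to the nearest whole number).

322 mm

initial: 0.40 × 4.44 × 40 = 71.04 mm
mid-season: 0.97 × 7.75 × 25 = 187.94 mm
late-season: 0.89 × 3.54 × 20 = 63.01 mm
Seasonal total = 321.99 mm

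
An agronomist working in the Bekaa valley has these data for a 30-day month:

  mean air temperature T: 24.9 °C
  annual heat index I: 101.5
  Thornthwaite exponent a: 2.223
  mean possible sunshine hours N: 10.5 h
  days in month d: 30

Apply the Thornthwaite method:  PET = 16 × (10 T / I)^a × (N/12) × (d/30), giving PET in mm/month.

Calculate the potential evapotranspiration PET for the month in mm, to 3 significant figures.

103 mm

10T/I = 10 × 24.9 / 101.5 = 2.4532
(10T/I)^a = 2.4532^2.223 = 7.3515
Uncorrected PET = 16 × 7.3515 = 117.624 mm
Correction = (N/12)(d/30) = (10.5/12)(30/30) = 0.8750
PET = 117.624 × 0.8750 = 102.921 mm/month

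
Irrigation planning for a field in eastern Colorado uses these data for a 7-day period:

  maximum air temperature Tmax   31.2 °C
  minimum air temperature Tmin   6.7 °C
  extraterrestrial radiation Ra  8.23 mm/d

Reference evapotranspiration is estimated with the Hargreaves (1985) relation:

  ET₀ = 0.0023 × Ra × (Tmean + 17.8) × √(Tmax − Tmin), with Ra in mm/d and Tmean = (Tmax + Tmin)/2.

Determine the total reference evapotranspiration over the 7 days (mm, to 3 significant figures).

Tmean = (31.2 + 6.7)/2 = 18.95 °C
ET₀ = 0.0023 × 8.23 × (18.95 + 17.8) × √24.5 = 0.0023 × 8.23 × 36.75 × 4.9497 = 3.4432 mm/d
Over 7 days: 3.4432 × 7 = 24.102 mm

24.1 mm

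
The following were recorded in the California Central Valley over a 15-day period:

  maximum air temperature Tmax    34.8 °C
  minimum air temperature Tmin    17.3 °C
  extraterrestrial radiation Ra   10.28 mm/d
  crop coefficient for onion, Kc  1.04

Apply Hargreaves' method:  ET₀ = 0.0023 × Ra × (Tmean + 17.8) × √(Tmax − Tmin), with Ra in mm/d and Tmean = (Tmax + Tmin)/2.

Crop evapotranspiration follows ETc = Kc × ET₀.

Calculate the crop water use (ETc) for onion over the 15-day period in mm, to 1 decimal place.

Tmean = (34.8 + 17.3)/2 = 26.05 °C
ET₀ = 0.0023 × 10.28 × (26.05 + 17.8) × √17.5 = 0.0023 × 10.28 × 43.85 × 4.1833 = 4.3372 mm/d
ETc = Kc × ET₀ = 1.04 × 4.3372 = 4.5107 mm/d
Over 15 days: 4.5107 × 15 = 67.661 mm

67.7 mm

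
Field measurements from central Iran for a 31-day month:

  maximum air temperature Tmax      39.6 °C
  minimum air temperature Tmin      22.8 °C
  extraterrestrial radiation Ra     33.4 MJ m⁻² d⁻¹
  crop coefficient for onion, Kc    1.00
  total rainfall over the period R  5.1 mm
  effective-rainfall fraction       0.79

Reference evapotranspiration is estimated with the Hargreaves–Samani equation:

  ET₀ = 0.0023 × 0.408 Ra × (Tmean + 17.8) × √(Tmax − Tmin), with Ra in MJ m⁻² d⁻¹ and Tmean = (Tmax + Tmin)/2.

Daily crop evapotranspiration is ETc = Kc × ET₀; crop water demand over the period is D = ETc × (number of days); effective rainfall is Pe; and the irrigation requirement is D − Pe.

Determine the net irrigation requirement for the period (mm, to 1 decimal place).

191.1 mm

Tmean = (39.6 + 22.8)/2 = 31.20 °C
0.408 Ra = 0.408 × 33.4 = 13.6272 mm/d equivalent
ET₀ = 0.0023 × 13.6272 × (31.20 + 17.8) × √16.8 = 0.0023 × 13.6272 × 49.00 × 4.0988 = 6.2949 mm/d
ETc = Kc × ET₀ = 1.00 × 6.2949 = 6.2949 mm/d
Crop demand D = ETc × 31 d = 6.2949 × 31 = 195.142 mm
Pe = 0.79 × 5.1 = 4.029 mm
D − Pe = 195.142 − 4.029 = 191.113 mm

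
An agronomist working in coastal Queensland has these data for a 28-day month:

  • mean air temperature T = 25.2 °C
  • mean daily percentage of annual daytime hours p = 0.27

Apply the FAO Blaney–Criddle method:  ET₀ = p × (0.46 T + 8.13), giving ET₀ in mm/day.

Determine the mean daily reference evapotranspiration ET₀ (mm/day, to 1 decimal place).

ET₀ = 0.27 × (0.46 × 25.2 + 8.13) = 0.27 × 19.722 = 5.3249 mm/d

5.3 mm/day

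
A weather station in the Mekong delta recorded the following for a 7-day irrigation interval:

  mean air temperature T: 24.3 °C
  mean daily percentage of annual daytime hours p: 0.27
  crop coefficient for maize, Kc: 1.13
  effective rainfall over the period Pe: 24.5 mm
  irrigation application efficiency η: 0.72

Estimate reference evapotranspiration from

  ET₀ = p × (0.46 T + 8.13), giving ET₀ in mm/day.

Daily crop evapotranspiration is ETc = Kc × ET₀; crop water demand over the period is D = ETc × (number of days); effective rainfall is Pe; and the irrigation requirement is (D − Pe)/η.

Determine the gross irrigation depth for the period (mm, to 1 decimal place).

ET₀ = 0.27 × (0.46 × 24.3 + 8.13) = 0.27 × 19.308 = 5.2132 mm/d
ETc = Kc × ET₀ = 1.13 × 5.2132 = 5.8909 mm/d
Crop demand D = ETc × 7 d = 5.8909 × 7 = 41.236 mm
D − Pe = 41.236 − 24.5 = 16.736 mm
Gross irrigation = 16.736 / 0.72 = 23.244 mm

23.2 mm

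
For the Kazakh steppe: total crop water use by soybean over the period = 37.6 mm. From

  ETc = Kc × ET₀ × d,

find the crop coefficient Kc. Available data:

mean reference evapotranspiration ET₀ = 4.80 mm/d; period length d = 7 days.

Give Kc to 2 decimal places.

1.12

ETc = Kc × ET₀ × d  ⇒  Kc = ETc / (ET₀ × d)
Kc = 37.6 / (4.80 × 7) = 37.6 / 33.60 = 1.1190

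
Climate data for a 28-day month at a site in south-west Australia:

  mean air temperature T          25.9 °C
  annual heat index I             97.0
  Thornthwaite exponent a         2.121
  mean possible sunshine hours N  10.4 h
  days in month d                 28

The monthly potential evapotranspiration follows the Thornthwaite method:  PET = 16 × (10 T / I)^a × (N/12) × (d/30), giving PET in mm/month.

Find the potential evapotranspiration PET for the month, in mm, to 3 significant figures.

104 mm

10T/I = 10 × 25.9 / 97.0 = 2.6701
(10T/I)^a = 2.6701^2.121 = 8.0291
Uncorrected PET = 16 × 8.0291 = 128.466 mm
Correction = (N/12)(d/30) = (10.4/12)(28/30) = 0.8089
PET = 128.466 × 0.8089 = 103.916 mm/month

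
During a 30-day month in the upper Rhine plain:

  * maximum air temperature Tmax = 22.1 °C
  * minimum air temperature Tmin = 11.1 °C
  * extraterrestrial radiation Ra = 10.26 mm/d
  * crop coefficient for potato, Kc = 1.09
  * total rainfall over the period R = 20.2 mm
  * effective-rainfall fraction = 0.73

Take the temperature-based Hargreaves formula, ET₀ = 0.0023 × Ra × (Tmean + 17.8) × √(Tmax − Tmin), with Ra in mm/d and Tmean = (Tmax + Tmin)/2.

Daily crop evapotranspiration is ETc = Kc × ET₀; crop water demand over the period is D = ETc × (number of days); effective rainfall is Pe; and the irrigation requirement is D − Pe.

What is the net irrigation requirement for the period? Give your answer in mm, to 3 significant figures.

Tmean = (22.1 + 11.1)/2 = 16.60 °C
ET₀ = 0.0023 × 10.26 × (16.60 + 17.8) × √11.0 = 0.0023 × 10.26 × 34.40 × 3.3166 = 2.6923 mm/d
ETc = Kc × ET₀ = 1.09 × 2.6923 = 2.9346 mm/d
Crop demand D = ETc × 30 d = 2.9346 × 30 = 88.038 mm
Pe = 0.73 × 20.2 = 14.746 mm
D − Pe = 88.038 − 14.746 = 73.292 mm

73.3 mm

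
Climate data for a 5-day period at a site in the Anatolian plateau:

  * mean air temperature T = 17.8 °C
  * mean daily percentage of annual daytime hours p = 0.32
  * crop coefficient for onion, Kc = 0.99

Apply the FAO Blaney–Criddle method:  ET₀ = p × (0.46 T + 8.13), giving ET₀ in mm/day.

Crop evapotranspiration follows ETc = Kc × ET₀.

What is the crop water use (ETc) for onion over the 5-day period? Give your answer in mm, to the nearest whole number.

26 mm

ET₀ = 0.32 × (0.46 × 17.8 + 8.13) = 0.32 × 16.318 = 5.2218 mm/d
ETc = Kc × ET₀ = 0.99 × 5.2218 = 5.1696 mm/d
Over 5 days: 5.1696 × 5 = 25.848 mm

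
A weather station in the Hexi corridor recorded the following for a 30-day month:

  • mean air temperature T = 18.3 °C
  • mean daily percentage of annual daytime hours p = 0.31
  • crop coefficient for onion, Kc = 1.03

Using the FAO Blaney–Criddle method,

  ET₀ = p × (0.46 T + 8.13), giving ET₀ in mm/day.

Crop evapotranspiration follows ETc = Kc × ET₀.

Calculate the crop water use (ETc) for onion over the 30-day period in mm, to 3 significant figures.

159 mm

ET₀ = 0.31 × (0.46 × 18.3 + 8.13) = 0.31 × 16.548 = 5.1299 mm/d
ETc = Kc × ET₀ = 1.03 × 5.1299 = 5.2838 mm/d
Over 30 days: 5.2838 × 30 = 158.514 mm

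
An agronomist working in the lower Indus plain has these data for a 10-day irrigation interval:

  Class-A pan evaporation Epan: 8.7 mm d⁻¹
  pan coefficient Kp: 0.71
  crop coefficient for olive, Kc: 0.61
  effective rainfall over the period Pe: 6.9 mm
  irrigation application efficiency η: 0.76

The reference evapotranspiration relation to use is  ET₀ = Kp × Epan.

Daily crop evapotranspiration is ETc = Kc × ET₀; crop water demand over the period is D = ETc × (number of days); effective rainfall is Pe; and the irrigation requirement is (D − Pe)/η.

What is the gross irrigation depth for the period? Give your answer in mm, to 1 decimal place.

ET₀ = 0.71 × 8.7 = 6.1770 mm/d
ETc = Kc × ET₀ = 0.61 × 6.1770 = 3.7680 mm/d
Crop demand D = ETc × 10 d = 3.7680 × 10 = 37.680 mm
D − Pe = 37.680 − 6.9 = 30.780 mm
Gross irrigation = 30.780 / 0.76 = 40.500 mm

40.5 mm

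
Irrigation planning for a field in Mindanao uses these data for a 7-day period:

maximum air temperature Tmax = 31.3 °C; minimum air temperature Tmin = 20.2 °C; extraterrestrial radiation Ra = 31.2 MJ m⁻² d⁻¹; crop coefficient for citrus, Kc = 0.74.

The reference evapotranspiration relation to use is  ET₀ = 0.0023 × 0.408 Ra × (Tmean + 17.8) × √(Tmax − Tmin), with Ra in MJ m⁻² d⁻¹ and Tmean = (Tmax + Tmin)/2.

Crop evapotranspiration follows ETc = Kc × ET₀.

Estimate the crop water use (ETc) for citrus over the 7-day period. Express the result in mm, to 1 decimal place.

Tmean = (31.3 + 20.2)/2 = 25.75 °C
0.408 Ra = 0.408 × 31.2 = 12.7296 mm/d equivalent
ET₀ = 0.0023 × 12.7296 × (25.75 + 17.8) × √11.1 = 0.0023 × 12.7296 × 43.55 × 3.3317 = 4.2481 mm/d
ETc = Kc × ET₀ = 0.74 × 4.2481 = 3.1436 mm/d
Over 7 days: 3.1436 × 7 = 22.005 mm

22.0 mm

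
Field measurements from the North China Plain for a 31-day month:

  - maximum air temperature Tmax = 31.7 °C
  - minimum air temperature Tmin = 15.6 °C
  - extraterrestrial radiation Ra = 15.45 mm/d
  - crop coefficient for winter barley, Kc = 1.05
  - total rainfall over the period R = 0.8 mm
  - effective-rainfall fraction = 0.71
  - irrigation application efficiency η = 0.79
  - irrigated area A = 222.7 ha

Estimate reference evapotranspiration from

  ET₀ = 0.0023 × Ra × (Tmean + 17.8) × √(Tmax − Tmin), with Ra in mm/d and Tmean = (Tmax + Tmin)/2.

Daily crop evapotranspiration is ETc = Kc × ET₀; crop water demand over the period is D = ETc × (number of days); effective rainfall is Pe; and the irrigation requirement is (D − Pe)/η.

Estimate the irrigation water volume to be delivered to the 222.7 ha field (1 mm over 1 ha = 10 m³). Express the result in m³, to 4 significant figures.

540700 m³

Tmean = (31.7 + 15.6)/2 = 23.65 °C
ET₀ = 0.0023 × 15.45 × (23.65 + 17.8) × √16.1 = 0.0023 × 15.45 × 41.45 × 4.0125 = 5.9101 mm/d
ETc = Kc × ET₀ = 1.05 × 5.9101 = 6.2056 mm/d
Crop demand D = ETc × 31 d = 6.2056 × 31 = 192.374 mm
Pe = 0.71 × 0.8 = 0.568 mm
D − Pe = 192.374 − 0.568 = 191.806 mm
Gross irrigation = 191.806 / 0.79 = 242.792 mm
Volume = 242.792 mm × 222.7 ha × 10 = 540697.8 m³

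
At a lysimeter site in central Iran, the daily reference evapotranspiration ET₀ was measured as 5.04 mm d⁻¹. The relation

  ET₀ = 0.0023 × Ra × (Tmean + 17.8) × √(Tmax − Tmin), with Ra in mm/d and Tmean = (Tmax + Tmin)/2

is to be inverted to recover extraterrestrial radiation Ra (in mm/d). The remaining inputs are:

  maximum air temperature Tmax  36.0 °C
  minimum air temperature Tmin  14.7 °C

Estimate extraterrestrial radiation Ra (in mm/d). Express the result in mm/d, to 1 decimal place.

11.0 mm/d

Tmean = 25.35 °C; √ΔT = 4.6152
Ra = ET₀ / [0.0023 × (Tmean+17.8) × √ΔT] = 5.04 / (0.0023 × 43.15 × 4.6152) = 11.004 mm/d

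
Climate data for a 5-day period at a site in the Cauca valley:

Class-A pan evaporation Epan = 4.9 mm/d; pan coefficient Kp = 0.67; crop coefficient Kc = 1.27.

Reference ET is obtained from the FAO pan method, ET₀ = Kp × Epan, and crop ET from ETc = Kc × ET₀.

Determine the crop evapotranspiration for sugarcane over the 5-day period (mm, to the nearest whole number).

21 mm

ET₀ = 0.67 × 4.9 = 3.2830 mm/d
ETc = Kc × ET₀ = 1.27 × 3.2830 = 4.1694 mm/d
Over 5 days: 4.1694 × 5 = 20.847 mm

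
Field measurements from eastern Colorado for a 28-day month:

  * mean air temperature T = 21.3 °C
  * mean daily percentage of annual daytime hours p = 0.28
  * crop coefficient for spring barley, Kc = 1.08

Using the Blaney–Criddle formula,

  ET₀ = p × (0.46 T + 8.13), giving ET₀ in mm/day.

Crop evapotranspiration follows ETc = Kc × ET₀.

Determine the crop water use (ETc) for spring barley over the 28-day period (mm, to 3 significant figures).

ET₀ = 0.28 × (0.46 × 21.3 + 8.13) = 0.28 × 17.928 = 5.0198 mm/d
ETc = Kc × ET₀ = 1.08 × 5.0198 = 5.4214 mm/d
Over 28 days: 5.4214 × 28 = 151.799 mm

152 mm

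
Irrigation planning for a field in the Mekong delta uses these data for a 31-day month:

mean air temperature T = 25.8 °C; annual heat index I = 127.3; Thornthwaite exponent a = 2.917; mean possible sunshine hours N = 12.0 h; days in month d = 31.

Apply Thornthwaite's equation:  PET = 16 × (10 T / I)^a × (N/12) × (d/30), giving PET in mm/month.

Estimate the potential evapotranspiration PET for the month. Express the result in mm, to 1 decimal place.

129.8 mm

10T/I = 10 × 25.8 / 127.3 = 2.0267
(10T/I)^a = 2.0267^2.917 = 7.8506
Uncorrected PET = 16 × 7.8506 = 125.610 mm
Correction = (N/12)(d/30) = (12.0/12)(31/30) = 1.0333
PET = 125.610 × 1.0333 = 129.793 mm/month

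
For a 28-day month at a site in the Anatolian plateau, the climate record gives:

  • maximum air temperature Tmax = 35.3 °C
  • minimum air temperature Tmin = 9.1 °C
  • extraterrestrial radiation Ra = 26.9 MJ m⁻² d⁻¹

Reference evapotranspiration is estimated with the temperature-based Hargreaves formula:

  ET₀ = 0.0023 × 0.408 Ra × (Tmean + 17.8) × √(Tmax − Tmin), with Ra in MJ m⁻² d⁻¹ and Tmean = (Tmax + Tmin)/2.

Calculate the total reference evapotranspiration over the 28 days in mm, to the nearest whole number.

Tmean = (35.3 + 9.1)/2 = 22.20 °C
0.408 Ra = 0.408 × 26.9 = 10.9752 mm/d equivalent
ET₀ = 0.0023 × 10.9752 × (22.20 + 17.8) × √26.2 = 0.0023 × 10.9752 × 40.00 × 5.1186 = 5.1683 mm/d
Over 28 days: 5.1683 × 28 = 144.712 mm

145 mm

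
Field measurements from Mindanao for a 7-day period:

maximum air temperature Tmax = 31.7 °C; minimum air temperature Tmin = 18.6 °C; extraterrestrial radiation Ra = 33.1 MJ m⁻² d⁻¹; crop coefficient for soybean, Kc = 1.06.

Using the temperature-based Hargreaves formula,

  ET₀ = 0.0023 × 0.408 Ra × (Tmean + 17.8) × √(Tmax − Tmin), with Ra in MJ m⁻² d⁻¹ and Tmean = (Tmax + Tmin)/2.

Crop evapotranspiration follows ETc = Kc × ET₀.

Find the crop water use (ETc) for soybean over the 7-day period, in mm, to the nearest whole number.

Tmean = (31.7 + 18.6)/2 = 25.15 °C
0.408 Ra = 0.408 × 33.1 = 13.5048 mm/d equivalent
ET₀ = 0.0023 × 13.5048 × (25.15 + 17.8) × √13.1 = 0.0023 × 13.5048 × 42.95 × 3.6194 = 4.8285 mm/d
ETc = Kc × ET₀ = 1.06 × 4.8285 = 5.1182 mm/d
Over 7 days: 5.1182 × 7 = 35.827 mm

36 mm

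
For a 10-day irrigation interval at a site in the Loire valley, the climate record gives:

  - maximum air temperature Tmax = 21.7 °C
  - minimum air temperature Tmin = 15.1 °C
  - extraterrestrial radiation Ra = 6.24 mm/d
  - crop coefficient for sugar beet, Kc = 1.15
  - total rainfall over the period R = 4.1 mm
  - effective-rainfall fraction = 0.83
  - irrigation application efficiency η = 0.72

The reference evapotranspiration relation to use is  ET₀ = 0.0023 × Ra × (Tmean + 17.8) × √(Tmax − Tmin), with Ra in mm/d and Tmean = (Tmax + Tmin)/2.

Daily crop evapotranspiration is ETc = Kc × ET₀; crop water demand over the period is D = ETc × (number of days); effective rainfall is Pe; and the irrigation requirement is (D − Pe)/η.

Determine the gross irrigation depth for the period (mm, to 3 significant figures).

16.6 mm

Tmean = (21.7 + 15.1)/2 = 18.40 °C
ET₀ = 0.0023 × 6.24 × (18.40 + 17.8) × √6.6 = 0.0023 × 6.24 × 36.20 × 2.5690 = 1.3347 mm/d
ETc = Kc × ET₀ = 1.15 × 1.3347 = 1.5349 mm/d
Crop demand D = ETc × 10 d = 1.5349 × 10 = 15.349 mm
Pe = 0.83 × 4.1 = 3.403 mm
D − Pe = 15.349 − 3.403 = 11.946 mm
Gross irrigation = 11.946 / 0.72 = 16.592 mm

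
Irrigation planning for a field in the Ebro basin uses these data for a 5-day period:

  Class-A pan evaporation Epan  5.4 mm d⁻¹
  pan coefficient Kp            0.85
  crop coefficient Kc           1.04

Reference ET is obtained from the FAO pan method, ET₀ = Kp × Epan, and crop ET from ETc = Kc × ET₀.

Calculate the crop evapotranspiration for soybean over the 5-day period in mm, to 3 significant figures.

ET₀ = 0.85 × 5.4 = 4.5900 mm/d
ETc = Kc × ET₀ = 1.04 × 4.5900 = 4.7736 mm/d
Over 5 days: 4.7736 × 5 = 23.868 mm

23.9 mm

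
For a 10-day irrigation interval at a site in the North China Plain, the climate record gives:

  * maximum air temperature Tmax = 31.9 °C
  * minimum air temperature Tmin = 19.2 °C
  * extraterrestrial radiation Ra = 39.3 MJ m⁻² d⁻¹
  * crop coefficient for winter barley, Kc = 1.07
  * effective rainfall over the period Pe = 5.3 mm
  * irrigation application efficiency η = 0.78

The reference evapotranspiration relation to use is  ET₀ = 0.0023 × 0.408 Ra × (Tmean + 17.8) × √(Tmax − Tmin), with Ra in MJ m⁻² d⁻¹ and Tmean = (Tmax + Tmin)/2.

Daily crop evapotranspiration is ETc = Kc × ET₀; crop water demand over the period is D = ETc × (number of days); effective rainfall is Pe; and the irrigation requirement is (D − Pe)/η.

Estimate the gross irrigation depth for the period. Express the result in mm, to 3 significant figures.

71.4 mm

Tmean = (31.9 + 19.2)/2 = 25.55 °C
0.408 Ra = 0.408 × 39.3 = 16.0344 mm/d equivalent
ET₀ = 0.0023 × 16.0344 × (25.55 + 17.8) × √12.7 = 0.0023 × 16.0344 × 43.35 × 3.5637 = 5.6973 mm/d
ETc = Kc × ET₀ = 1.07 × 5.6973 = 6.0961 mm/d
Crop demand D = ETc × 10 d = 6.0961 × 10 = 60.961 mm
D − Pe = 60.961 − 5.3 = 55.661 mm
Gross irrigation = 55.661 / 0.78 = 71.360 mm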